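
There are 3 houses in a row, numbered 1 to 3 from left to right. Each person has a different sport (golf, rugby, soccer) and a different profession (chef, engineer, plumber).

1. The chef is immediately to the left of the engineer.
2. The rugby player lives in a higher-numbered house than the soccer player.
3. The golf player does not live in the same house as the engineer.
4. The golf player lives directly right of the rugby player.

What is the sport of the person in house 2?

By clue 4, the golf player is in house 3.
Clue 4: the rugby player is in house 2.
The only sport still possible for house 1 is soccer.
The engineer is in house 2 (clue 3).
So house 3 gets plumber for profession.
The only profession still possible for house 1 is chef.
So: house 1 = soccer/chef, house 2 = rugby/engineer, house 3 = golf/plumber.

rugby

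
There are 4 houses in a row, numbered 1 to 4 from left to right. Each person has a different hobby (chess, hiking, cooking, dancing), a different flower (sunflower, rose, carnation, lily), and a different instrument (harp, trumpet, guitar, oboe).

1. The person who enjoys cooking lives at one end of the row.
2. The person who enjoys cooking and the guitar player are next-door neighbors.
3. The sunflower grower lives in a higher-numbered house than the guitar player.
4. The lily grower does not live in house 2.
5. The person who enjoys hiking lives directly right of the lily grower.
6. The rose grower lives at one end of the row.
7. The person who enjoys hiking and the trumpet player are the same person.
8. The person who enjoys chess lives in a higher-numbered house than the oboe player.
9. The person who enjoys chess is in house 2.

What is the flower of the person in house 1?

From clue 9, the person who enjoys chess must be in house 2.
So house 1 gets cooking for hobby.
House 3's hobby must be dancing (nothing else left).
House 4 hobby: only hiking fits.
House 2's flower must be carnation (nothing else left).
Clue 2 places the guitar player in house 2.
From clue 5, the lily grower must be in house 3.
By clue 7, the trumpet player is in house 4.
Clue 8: the oboe player is in house 1.
The only flower still possible for house 1 is rose.
That leaves sunflower as the flower for house 4.
That leaves harp as the instrument for house 3.
So: house 1 = cooking/rose/oboe, house 2 = chess/carnation/guitar, house 3 = dancing/lily/harp, house 4 = hiking/sunflower/trumpet.

rose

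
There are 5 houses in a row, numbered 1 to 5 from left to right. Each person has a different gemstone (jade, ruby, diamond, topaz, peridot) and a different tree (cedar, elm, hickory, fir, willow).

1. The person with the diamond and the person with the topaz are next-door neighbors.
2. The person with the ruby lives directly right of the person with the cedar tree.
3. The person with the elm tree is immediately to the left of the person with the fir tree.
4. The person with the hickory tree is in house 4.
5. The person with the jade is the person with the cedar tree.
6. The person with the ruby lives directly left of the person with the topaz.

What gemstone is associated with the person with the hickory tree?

diamond

By clue 4, the person with the hickory tree is in house 4.
House 5's tree must be willow (nothing else left).
The person with the elm tree is narrowed to house 1 or 2; consider each.
Placing it in house 1 leads to a contradiction, so it's in house 2.
By clue 3, the person with the fir tree is in house 3.
The only tree still possible for house 1 is cedar.
The person with the ruby is in house 2 (clue 2).
Clue 5: the person with the jade is in house 1.
Clue 6: the person with the topaz is in house 3.
From clue 1, the person with the diamond must be in house 4.
House 5 gemstone: only peridot fits.
So: house 1 = jade/cedar, house 2 = ruby/elm, house 3 = topaz/fir, house 4 = diamond/hickory, house 5 = peridot/willow.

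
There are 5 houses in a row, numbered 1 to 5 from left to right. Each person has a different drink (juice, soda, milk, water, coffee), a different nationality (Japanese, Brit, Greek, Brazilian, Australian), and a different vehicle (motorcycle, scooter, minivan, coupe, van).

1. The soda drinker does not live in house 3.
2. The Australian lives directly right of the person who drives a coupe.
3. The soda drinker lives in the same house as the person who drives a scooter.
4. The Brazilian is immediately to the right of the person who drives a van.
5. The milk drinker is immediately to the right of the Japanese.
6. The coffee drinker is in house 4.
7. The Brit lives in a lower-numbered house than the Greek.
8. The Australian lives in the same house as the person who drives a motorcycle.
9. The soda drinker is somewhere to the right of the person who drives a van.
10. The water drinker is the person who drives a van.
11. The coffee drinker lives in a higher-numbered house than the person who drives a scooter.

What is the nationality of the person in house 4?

Japanese

Clue 6: the coffee drinker is in house 4.
Clue 3 places the soda drinker in house 2.
The person who drives a scooter is in house 2 (clue 3).
Clue 9: the person who drives a van is in house 1.
The water drinker is in house 1 (clue 10).
From clue 4, the Brazilian must be in house 2.
So house 1 gets Brit for nationality.
House 3's nationality must be Greek (nothing else left).
House 5's nationality must be Australian (nothing else left).
By clue 2, the person who drives a coupe is in house 4.
By clue 5, the milk drinker is in house 5.
The person who drives a motorcycle is in house 5 (clue 8).
House 3's drink must be juice (nothing else left).
The only nationality still possible for house 4 is Japanese.
The only vehicle still possible for house 3 is minivan.
So: house 1 = water/Brit/van, house 2 = soda/Brazilian/scooter, house 3 = juice/Greek/minivan, house 4 = coffee/Japanese/coupe, house 5 = milk/Australian/motorcycle.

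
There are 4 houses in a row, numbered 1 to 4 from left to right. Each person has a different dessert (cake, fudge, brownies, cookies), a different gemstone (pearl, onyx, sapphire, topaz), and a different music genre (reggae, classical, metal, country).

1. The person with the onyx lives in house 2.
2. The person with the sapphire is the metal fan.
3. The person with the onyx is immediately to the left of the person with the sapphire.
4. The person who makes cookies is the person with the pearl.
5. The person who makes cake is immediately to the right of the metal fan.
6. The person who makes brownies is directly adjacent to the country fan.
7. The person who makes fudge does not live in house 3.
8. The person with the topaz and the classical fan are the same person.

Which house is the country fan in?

2

The person with the onyx is in house 2 (clue 1).
Clue 3 places the person with the sapphire in house 3.
From clue 2, the metal fan must be in house 3.
The person who makes cake is in house 4 (clue 5).
House 1 dessert: only cookies fits.
House 3 dessert: only brownies fits.
By clue 4, the person with the pearl is in house 1.
So house 2 gets fudge for dessert.
House 4's gemstone must be topaz (nothing else left).
Clue 8: the classical fan is in house 4.
So house 1 gets reggae for music genre.
That leaves country as the music genre for house 2.
So: house 1 = cookies/pearl/reggae, house 2 = fudge/onyx/country, house 3 = brownies/sapphire/metal, house 4 = cake/topaz/classical.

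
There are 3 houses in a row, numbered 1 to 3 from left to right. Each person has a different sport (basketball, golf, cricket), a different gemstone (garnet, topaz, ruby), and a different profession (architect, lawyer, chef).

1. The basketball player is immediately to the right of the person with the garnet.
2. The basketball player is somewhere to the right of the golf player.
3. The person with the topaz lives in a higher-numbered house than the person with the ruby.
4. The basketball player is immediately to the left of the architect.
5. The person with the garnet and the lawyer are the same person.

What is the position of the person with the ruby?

From clue 4, the basketball player must be in house 2.
From clue 4, the architect must be in house 3.
That leaves golf as the sport for house 1.
House 3's sport must be cricket (nothing else left).
House 3's gemstone must be topaz (nothing else left).
The person with the garnet is in house 1 (clue 1).
Clue 5: the lawyer is in house 1.
House 2 gemstone: only ruby fits.
So house 2 gets chef for profession.
So: house 1 = golf/garnet/lawyer, house 2 = basketball/ruby/chef, house 3 = cricket/topaz/architect.

2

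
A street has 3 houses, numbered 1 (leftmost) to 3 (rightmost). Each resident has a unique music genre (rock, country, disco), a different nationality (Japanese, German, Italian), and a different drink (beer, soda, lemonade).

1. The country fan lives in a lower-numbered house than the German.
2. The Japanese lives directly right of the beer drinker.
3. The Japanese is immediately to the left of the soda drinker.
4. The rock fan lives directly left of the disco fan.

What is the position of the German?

3

From clue 3, the Japanese must be in house 2.
The soda drinker is in house 3 (clue 3).
House 3 music genre: only disco fits.
That leaves Italian as the nationality for house 1.
That leaves German as the nationality for house 3.
The beer drinker is in house 1 (clue 2).
By clue 4, the rock fan is in house 2.
House 1 music genre: only country fits.
That leaves lemonade as the drink for house 2.
So: house 1 = country/Italian/beer, house 2 = rock/Japanese/lemonade, house 3 = disco/German/soda.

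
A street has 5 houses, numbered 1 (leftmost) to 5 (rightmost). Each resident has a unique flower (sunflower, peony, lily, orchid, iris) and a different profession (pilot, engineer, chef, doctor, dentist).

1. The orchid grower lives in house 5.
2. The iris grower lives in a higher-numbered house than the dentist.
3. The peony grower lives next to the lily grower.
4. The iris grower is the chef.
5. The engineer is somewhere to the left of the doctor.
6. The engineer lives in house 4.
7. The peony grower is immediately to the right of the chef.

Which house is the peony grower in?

From clue 1, the orchid grower must be in house 5.
Clue 6: the engineer is in house 4.
From clue 5, the doctor must be in house 5.
House 1 flower: only sunflower fits.
The iris grower is narrowed to house 2 or 3; consider each.
Placing it in house 3 leads to a contradiction, so it's in house 2.
The dentist is in house 1 (clue 2).
Clue 4 places the chef in house 2.
The peony grower is in house 3 (clue 7).
That leaves lily as the flower for house 4.
House 3 profession: only pilot fits.
So: house 1 = sunflower/dentist, house 2 = iris/chef, house 3 = peony/pilot, house 4 = lily/engineer, house 5 = orchid/doctor.

3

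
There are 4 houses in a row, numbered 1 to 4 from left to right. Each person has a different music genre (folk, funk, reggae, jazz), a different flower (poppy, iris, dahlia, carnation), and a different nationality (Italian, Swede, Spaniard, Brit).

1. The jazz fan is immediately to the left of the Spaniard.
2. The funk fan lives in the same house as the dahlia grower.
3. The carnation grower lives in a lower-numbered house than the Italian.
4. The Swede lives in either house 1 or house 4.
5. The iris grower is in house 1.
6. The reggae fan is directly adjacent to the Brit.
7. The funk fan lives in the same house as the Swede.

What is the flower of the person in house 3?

poppy

Clue 5 places the iris grower in house 1.
Clue 2: the funk fan is in house 4.
From clue 2, the dahlia grower must be in house 4.
By clue 7, the Swede is in house 4.
The only nationality still possible for house 1 is Brit.
So house 2 gets Spaniard for nationality.
So house 3 gets Italian for nationality.
From clue 1, the jazz fan must be in house 1.
The carnation grower is in house 2 (clue 3).
By clue 6, the reggae fan is in house 2.
House 3 music genre: only folk fits.
So house 3 gets poppy for flower.
So: house 1 = jazz/iris/Brit, house 2 = reggae/carnation/Spaniard, house 3 = folk/poppy/Italian, house 4 = funk/dahlia/Swede.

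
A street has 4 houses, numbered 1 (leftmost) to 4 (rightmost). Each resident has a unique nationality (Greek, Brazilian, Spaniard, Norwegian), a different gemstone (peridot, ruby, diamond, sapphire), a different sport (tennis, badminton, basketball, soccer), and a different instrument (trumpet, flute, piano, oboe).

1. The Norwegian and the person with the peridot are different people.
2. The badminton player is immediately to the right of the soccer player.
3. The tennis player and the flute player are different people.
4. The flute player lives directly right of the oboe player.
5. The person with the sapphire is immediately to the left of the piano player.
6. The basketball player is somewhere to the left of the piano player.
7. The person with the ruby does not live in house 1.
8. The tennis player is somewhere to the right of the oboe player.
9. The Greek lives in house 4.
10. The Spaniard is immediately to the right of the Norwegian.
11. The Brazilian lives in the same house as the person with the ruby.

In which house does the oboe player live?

From clue 9, the Greek must be in house 4.
House 1 nationality: only Norwegian fits.
Clue 10 places the Spaniard in house 2.
So house 3 gets Brazilian for nationality.
Clue 11 places the person with the ruby in house 3.
The person with the peridot is narrowed to house 2 or 4; consider each.
Placing it in house 2 leads to a contradiction, so it's in house 4.
The person with the diamond is narrowed to house 1 or 2; consider each.
Placing it in house 2 leads to a contradiction, so it's in house 1.
So house 2 gets sapphire for gemstone.
By clue 5, the piano player is in house 3.
Clue 4 places the flute player in house 2.
By clue 4, the oboe player is in house 1.
House 4's instrument must be trumpet (nothing else left).
The basketball player is narrowed to house 1 or 2; consider each.
Placing it in house 2 leads to a contradiction, so it's in house 1.
House 2's sport must be soccer (nothing else left).
Clue 2 places the badminton player in house 3.
That leaves tennis as the sport for house 4.
So: house 1 = Norwegian/diamond/basketball/oboe, house 2 = Spaniard/sapphire/soccer/flute, house 3 = Brazilian/ruby/badminton/piano, house 4 = Greek/peridot/tennis/trumpet.

1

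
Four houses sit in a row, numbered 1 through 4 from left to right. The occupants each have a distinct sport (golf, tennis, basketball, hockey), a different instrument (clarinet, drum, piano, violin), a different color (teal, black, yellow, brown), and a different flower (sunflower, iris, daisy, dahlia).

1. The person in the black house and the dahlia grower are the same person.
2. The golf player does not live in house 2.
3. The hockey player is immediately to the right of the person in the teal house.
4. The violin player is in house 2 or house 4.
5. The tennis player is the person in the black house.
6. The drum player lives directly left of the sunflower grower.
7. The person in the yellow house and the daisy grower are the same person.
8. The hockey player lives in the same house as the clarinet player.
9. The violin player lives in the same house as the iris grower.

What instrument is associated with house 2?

piano

The violin player is narrowed to house 2 or 4; consider each.
Placing it in house 2 leads to a contradiction, so it's in house 4.
By clue 9, the iris grower is in house 4.
So house 4 gets brown for color.
The hockey player is narrowed to house 2 or 3; consider each.
Placing it in house 2 leads to a contradiction, so it's in house 3.
Clue 3: the person in the teal house is in house 2.
From clue 8, the clarinet player must be in house 3.
Clue 5: the tennis player is in house 1.
Clue 5: the person in the black house is in house 1.
House 2's sport must be basketball (nothing else left).
House 4's sport must be golf (nothing else left).
That leaves yellow as the color for house 3.
That leaves sunflower as the flower for house 2.
Clue 1 places the dahlia grower in house 1.
Clue 6 places the drum player in house 1.
By clue 7, the daisy grower is in house 3.
House 2's instrument must be piano (nothing else left).
So: house 1 = tennis/drum/black/dahlia, house 2 = basketball/piano/teal/sunflower, house 3 = hockey/clarinet/yellow/daisy, house 4 = golf/violin/brown/iris.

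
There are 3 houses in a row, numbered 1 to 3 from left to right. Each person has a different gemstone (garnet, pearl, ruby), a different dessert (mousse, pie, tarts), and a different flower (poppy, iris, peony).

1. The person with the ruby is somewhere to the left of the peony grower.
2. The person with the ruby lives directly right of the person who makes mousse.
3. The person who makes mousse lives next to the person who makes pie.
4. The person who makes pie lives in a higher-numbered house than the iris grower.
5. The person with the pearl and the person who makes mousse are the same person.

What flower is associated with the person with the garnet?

Clue 2 places the person with the ruby in house 2.
Clue 2: the person who makes mousse is in house 1.
From clue 3, the person who makes pie must be in house 2.
By clue 4, the iris grower is in house 1.
Clue 5 places the person with the pearl in house 1.
House 3's gemstone must be garnet (nothing else left).
That leaves tarts as the dessert for house 3.
The peony grower is in house 3 (clue 1).
The only flower still possible for house 2 is poppy.
So: house 1 = pearl/mousse/iris, house 2 = ruby/pie/poppy, house 3 = garnet/tarts/peony.

peony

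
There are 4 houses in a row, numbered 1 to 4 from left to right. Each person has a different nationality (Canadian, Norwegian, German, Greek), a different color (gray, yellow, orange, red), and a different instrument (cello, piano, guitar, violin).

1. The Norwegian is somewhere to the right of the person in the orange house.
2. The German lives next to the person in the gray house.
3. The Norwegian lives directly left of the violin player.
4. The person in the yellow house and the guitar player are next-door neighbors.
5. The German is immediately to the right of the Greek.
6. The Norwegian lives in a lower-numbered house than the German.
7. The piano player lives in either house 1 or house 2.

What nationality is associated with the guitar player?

So house 1 gets Canadian for nationality.
The only nationality still possible for house 4 is German.
Clue 2 places the person in the gray house in house 3.
Clue 5 places the Greek in house 3.
House 2's nationality must be Norwegian (nothing else left).
Clue 1: the person in the orange house is in house 1.
Clue 3: the violin player is in house 3.
So house 4 gets cello for instrument.
By clue 4, the person in the yellow house is in house 2.
Clue 4: the guitar player is in house 1.
So house 4 gets red for color.
That leaves piano as the instrument for house 2.
So: house 1 = Canadian/orange/guitar, house 2 = Norwegian/yellow/piano, house 3 = Greek/gray/violin, house 4 = German/red/cello.

Canadian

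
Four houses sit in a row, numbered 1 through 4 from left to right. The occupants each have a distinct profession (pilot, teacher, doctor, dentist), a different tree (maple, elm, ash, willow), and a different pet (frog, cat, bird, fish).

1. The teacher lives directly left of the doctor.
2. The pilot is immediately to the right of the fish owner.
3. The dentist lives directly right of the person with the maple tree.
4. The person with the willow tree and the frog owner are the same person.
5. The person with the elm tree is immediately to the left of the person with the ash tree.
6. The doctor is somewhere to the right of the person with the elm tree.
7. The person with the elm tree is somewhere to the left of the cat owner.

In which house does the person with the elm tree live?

The only profession still possible for house 1 is teacher.
From clue 1, the doctor must be in house 2.
Clue 6: the person with the elm tree is in house 1.
Clue 5: the person with the ash tree is in house 2.
House 4 tree: only willow fits.
That leaves bird as the pet for house 1.
The dentist is in house 4 (clue 3).
Clue 4 places the frog owner in house 4.
House 3 profession: only pilot fits.
So house 3 gets maple for tree.
By clue 2, the fish owner is in house 2.
That leaves cat as the pet for house 3.
So: house 1 = teacher/elm/bird, house 2 = doctor/ash/fish, house 3 = pilot/maple/cat, house 4 = dentist/willow/frog.

1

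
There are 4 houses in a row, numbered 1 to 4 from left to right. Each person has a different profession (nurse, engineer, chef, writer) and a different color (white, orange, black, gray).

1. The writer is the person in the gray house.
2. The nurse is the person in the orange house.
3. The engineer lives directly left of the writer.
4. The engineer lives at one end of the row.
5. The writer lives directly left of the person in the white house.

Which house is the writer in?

2

Clue 4: the engineer is in house 1.
Clue 3: the writer is in house 2.
Clue 5 places the person in the white house in house 3.
The only color still possible for house 1 is black.
That leaves gray as the color for house 2.
The only color still possible for house 4 is orange.
By clue 2, the nurse is in house 4.
House 3's profession must be chef (nothing else left).
So: house 1 = engineer/black, house 2 = writer/gray, house 3 = chef/white, house 4 = nurse/orange.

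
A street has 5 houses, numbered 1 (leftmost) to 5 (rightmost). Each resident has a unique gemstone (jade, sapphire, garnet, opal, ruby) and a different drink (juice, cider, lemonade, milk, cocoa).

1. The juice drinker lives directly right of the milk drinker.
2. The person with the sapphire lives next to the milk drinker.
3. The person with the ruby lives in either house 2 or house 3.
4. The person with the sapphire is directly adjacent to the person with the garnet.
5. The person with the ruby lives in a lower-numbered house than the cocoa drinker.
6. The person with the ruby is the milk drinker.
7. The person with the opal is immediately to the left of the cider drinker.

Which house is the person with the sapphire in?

House 1's drink must be lemonade (nothing else left).
The person with the ruby is narrowed to house 2 or 3; consider each.
Placing it in house 2 leads to a contradiction, so it's in house 3.
From clue 6, the milk drinker must be in house 3.
House 2's drink must be cider (nothing else left).
The only drink still possible for house 5 is cocoa.
Clue 7 places the person with the opal in house 1.
That leaves juice as the drink for house 4.
From clue 4, the person with the sapphire must be in house 4.
So house 2 gets jade for gemstone.
The only gemstone still possible for house 5 is garnet.
So: house 1 = opal/lemonade, house 2 = jade/cider, house 3 = ruby/milk, house 4 = sapphire/juice, house 5 = garnet/cocoa.

4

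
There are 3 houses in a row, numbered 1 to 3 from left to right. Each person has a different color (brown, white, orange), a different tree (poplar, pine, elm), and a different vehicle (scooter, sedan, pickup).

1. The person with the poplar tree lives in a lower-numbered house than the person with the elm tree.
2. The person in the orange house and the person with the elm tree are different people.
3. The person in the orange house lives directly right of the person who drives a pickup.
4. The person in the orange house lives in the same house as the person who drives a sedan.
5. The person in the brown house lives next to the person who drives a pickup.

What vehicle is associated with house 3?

The person in the orange house is narrowed to house 2 or 3; consider each.
Placing it in house 2 leads to a contradiction, so it's in house 3.
Clue 2: the person with the elm tree is in house 2.
Clue 3: the person who drives a pickup is in house 2.
From clue 4, the person who drives a sedan must be in house 3.
House 2 color: only white fits.
So house 3 gets pine for tree.
House 1's vehicle must be scooter (nothing else left).
House 1's color must be brown (nothing else left).
House 1 tree: only poplar fits.
So: house 1 = brown/poplar/scooter, house 2 = white/elm/pickup, house 3 = orange/pine/sedan.

sedan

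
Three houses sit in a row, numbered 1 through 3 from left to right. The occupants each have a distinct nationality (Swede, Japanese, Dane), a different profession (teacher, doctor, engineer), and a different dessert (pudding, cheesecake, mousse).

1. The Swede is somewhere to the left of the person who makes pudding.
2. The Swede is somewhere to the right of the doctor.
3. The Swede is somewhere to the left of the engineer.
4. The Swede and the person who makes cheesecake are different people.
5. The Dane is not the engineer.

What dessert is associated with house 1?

From clue 2, the Swede must be in house 2.
Clue 2: the doctor is in house 1.
By clue 3, the engineer is in house 3.
House 1 nationality: only Dane fits.
That leaves Japanese as the nationality for house 3.
House 2 profession: only teacher fits.
The person who makes pudding is in house 3 (clue 1).
House 1's dessert must be cheesecake (nothing else left).
The only dessert still possible for house 2 is mousse.
So: house 1 = Dane/doctor/cheesecake, house 2 = Swede/teacher/mousse, house 3 = Japanese/engineer/pudding.

cheesecake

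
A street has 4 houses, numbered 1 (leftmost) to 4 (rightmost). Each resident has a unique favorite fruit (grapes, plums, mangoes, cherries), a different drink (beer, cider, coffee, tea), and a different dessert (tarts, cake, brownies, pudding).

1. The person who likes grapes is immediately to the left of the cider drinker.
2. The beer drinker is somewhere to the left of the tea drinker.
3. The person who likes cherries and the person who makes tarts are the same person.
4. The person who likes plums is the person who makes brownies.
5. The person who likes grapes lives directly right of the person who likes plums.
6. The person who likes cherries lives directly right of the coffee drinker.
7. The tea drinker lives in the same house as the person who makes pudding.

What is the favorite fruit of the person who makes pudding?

mangoes

The person who likes grapes is narrowed to house 2 or 3; consider each.
Placing it in house 3 leads to a contradiction, so it's in house 2.
By clue 1, the cider drinker is in house 3.
By clue 5, the person who likes plums is in house 1.
So house 4 gets tea for drink.
Clue 4 places the person who makes brownies in house 1.
From clue 6, the person who likes cherries must be in house 3.
By clue 6, the coffee drinker is in house 2.
By clue 7, the person who makes pudding is in house 4.
House 4 favorite fruit: only mangoes fits.
The only drink still possible for house 1 is beer.
House 2's dessert must be cake (nothing else left).
So house 3 gets tarts for dessert.
So: house 1 = plums/beer/brownies, house 2 = grapes/coffee/cake, house 3 = cherries/cider/tarts, house 4 = mangoes/tea/pudding.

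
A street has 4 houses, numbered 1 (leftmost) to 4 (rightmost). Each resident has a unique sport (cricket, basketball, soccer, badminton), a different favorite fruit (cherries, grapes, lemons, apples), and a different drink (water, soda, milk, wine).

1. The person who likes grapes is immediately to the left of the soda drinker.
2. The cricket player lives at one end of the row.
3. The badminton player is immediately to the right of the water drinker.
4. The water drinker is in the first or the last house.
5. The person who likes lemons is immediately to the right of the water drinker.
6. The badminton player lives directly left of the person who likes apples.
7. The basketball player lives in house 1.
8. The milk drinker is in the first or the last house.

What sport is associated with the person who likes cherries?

cricket

Clue 4: the water drinker is in house 1.
The person who likes lemons is in house 2 (clue 5).
Clue 7 places the basketball player in house 1.
The only drink still possible for house 4 is milk.
From clue 1, the person who likes grapes must be in house 1.
Clue 1: the soda drinker is in house 2.
Clue 3: the badminton player is in house 2.
The person who likes apples is in house 3 (clue 6).
House 3 sport: only soccer fits.
The only sport still possible for house 4 is cricket.
House 4 favorite fruit: only cherries fits.
House 3's drink must be wine (nothing else left).
So: house 1 = basketball/grapes/water, house 2 = badminton/lemons/soda, house 3 = soccer/apples/wine, house 4 = cricket/cherries/milk.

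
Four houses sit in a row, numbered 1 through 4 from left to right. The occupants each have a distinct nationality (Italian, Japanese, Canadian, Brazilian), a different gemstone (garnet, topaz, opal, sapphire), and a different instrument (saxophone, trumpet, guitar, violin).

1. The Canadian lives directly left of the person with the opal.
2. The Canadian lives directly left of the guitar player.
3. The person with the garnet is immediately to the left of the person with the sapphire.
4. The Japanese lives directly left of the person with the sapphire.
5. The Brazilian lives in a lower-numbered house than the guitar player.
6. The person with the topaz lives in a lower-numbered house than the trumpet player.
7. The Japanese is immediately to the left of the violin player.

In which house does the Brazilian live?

So house 4 gets Italian for nationality.
The only instrument still possible for house 1 is saxophone.
The Brazilian is narrowed to house 1 or 2 or 3; consider each.
Placing it in house 2 and house 3 leads to a contradiction, so it's in house 1.
The only instrument still possible for house 2 is trumpet.
From clue 6, the person with the topaz must be in house 1.
That leaves garnet as the gemstone for house 2.
Clue 3: the person with the sapphire is in house 3.
The Japanese is in house 2 (clue 4).
The violin player is in house 3 (clue 7).
So house 3 gets Canadian for nationality.
So house 4 gets opal for gemstone.
House 4's instrument must be guitar (nothing else left).
So: house 1 = Brazilian/topaz/saxophone, house 2 = Japanese/garnet/trumpet, house 3 = Canadian/sapphire/violin, house 4 = Italian/opal/guitar.

1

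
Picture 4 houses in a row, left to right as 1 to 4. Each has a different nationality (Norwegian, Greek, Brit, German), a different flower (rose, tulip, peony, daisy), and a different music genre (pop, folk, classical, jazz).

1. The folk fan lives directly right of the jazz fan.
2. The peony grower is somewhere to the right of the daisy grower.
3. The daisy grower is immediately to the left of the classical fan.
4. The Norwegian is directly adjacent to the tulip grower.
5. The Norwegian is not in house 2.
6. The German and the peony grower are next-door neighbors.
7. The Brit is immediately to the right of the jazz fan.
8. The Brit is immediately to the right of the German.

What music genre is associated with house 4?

The Brit is narrowed to house 2 or 3 or 4; consider each.
Placing it in house 2 and house 3 leads to a contradiction, so it's in house 4.
The jazz fan is in house 3 (clue 7).
Clue 8 places the German in house 3.
That leaves Greek as the nationality for house 2.
The only music genre still possible for house 1 is pop.
The folk fan is in house 4 (clue 1).
By clue 4, the tulip grower is in house 2.
So house 1 gets Norwegian for nationality.
House 4 flower: only peony fits.
The only music genre still possible for house 2 is classical.
By clue 3, the daisy grower is in house 1.
That leaves rose as the flower for house 3.
So: house 1 = Norwegian/daisy/pop, house 2 = Greek/tulip/classical, house 3 = German/rose/jazz, house 4 = Brit/peony/folk.

folk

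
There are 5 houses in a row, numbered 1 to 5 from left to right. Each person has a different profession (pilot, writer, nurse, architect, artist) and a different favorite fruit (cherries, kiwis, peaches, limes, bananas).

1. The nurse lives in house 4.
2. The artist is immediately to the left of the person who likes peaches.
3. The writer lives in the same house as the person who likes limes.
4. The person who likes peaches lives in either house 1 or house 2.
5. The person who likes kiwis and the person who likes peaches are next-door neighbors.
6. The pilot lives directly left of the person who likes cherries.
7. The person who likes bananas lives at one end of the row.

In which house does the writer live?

5

Clue 1 places the nurse in house 4.
The person who likes peaches is in house 2 (clue 4).
Clue 2 places the artist in house 1.
House 4 favorite fruit: only cherries fits.
Clue 6 places the pilot in house 3.
The only profession still possible for house 2 is architect.
That leaves writer as the profession for house 5.
Clue 3: the person who likes limes is in house 5.
The only favorite fruit still possible for house 1 is bananas.
That leaves kiwis as the favorite fruit for house 3.
So: house 1 = artist/bananas, house 2 = architect/peaches, house 3 = pilot/kiwis, house 4 = nurse/cherries, house 5 = writer/limes.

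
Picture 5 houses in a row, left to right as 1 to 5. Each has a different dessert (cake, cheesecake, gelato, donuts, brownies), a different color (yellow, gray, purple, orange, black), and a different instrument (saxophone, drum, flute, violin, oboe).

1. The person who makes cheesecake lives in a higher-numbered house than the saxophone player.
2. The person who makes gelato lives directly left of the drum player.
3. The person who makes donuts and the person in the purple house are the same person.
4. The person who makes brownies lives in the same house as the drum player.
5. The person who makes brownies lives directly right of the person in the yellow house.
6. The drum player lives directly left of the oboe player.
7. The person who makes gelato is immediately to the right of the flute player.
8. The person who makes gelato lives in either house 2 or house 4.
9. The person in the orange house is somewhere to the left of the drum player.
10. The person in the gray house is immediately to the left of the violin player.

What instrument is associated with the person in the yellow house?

The person who makes gelato is in house 2 (clue 2).
By clue 2, the drum player is in house 3.
Clue 4 places the person who makes brownies in house 3.
From clue 5, the person in the yellow house must be in house 2.
The oboe player is in house 4 (clue 6).
The flute player is in house 1 (clue 7).
House 1's color must be orange (nothing else left).
The only instrument still possible for house 5 is violin.
From clue 10, the person in the gray house must be in house 4.
The only dessert still possible for house 1 is cake.
That leaves black as the color for house 3.
House 5's color must be purple (nothing else left).
House 2 instrument: only saxophone fits.
Clue 3: the person who makes donuts is in house 5.
House 4 dessert: only cheesecake fits.
So: house 1 = cake/orange/flute, house 2 = gelato/yellow/saxophone, house 3 = brownies/black/drum, house 4 = cheesecake/gray/oboe, house 5 = donuts/purple/violin.

saxophone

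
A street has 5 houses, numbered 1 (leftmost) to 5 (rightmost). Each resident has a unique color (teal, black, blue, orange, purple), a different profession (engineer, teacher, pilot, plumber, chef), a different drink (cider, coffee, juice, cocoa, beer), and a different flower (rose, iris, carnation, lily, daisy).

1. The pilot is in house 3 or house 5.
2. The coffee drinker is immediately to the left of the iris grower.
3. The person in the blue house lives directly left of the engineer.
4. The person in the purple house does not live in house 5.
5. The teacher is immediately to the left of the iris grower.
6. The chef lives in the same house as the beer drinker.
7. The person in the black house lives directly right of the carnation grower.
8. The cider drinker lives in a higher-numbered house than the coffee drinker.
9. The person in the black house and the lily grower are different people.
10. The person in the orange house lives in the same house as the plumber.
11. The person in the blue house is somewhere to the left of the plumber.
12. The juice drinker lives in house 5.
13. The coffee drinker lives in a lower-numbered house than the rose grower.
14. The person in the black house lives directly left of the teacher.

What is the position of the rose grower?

5

Clue 12 places the juice drinker in house 5.
House 1's profession must be chef (nothing else left).
Clue 6 places the beer drinker in house 1.
By clue 2, the coffee drinker is in house 3.
By clue 2, the iris grower is in house 4.
From clue 5, the teacher must be in house 3.
Clue 8: the cider drinker is in house 4.
Clue 14: the person in the black house is in house 2.
The only profession still possible for house 5 is pilot.
The only drink still possible for house 2 is cocoa.
From clue 7, the carnation grower must be in house 1.
The person in the orange house is in house 4 (clue 10).
The plumber is in house 4 (clue 10).
So house 5 gets teal for color.
That leaves engineer as the profession for house 2.
The only flower still possible for house 2 is daisy.
That leaves lily as the flower for house 3.
House 5 flower: only rose fits.
From clue 3, the person in the blue house must be in house 1.
The only color still possible for house 3 is purple.
So: house 1 = blue/chef/beer/carnation, house 2 = black/engineer/cocoa/daisy, house 3 = purple/teacher/coffee/lily, house 4 = orange/plumber/cider/iris, house 5 = teal/pilot/juice/rose.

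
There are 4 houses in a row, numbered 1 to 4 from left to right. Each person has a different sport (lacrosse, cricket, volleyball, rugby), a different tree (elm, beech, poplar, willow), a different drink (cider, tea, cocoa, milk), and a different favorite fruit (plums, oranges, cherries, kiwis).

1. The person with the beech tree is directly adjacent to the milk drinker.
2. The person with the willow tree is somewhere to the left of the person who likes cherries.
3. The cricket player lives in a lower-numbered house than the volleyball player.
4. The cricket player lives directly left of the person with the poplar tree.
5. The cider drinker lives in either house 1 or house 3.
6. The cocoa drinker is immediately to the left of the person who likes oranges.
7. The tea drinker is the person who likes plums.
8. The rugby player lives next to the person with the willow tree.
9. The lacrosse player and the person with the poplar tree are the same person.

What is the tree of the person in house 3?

poplar

The cider drinker is narrowed to house 1 or 3; consider each.
Placing it in house 1 leads to a contradiction, so it's in house 3.
The cocoa drinker is narrowed to house 1 or 2; consider each.
Placing it in house 2 leads to a contradiction, so it's in house 1.
The person who likes oranges is in house 2 (clue 6).
Clue 7 places the tea drinker in house 4.
From clue 7, the person who likes plums must be in house 4.
That leaves milk as the drink for house 2.
So house 1 gets kiwis for favorite fruit.
So house 3 gets cherries for favorite fruit.
The person with the beech tree is narrowed to house 1 or 3; consider each.
Placing it in house 3 leads to a contradiction, so it's in house 1.
That leaves willow as the tree for house 2.
So house 1 gets rugby for sport.
So house 2 gets cricket for sport.
By clue 4, the person with the poplar tree is in house 3.
Clue 9 places the lacrosse player in house 3.
House 4 sport: only volleyball fits.
So house 4 gets elm for tree.
So: house 1 = rugby/beech/cocoa/kiwis, house 2 = cricket/willow/milk/oranges, house 3 = lacrosse/poplar/cider/cherries, house 4 = volleyball/elm/tea/plums.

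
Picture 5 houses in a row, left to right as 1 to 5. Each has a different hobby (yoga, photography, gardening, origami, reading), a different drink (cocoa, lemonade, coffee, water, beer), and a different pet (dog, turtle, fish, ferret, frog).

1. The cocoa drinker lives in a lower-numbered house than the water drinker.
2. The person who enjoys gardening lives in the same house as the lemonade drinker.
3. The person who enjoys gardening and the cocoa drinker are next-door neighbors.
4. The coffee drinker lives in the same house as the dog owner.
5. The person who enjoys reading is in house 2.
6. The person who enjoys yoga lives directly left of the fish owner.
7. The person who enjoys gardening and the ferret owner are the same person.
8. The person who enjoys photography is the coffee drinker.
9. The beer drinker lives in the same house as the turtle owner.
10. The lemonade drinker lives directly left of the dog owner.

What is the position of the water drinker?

5

From clue 5, the person who enjoys reading must be in house 2.
House 1's drink must be beer (nothing else left).
That leaves cocoa as the drink for house 2.
Clue 3: the person who enjoys gardening is in house 3.
Clue 7 places the ferret owner in house 3.
Clue 9 places the turtle owner in house 1.
Clue 2 places the lemonade drinker in house 3.
By clue 10, the dog owner is in house 4.
Clue 4: the coffee drinker is in house 4.
By clue 8, the person who enjoys photography is in house 4.
The only hobby still possible for house 5 is origami.
House 5 drink: only water fits.
Clue 6 places the fish owner in house 2.
The only hobby still possible for house 1 is yoga.
So house 5 gets frog for pet.
So: house 1 = yoga/beer/turtle, house 2 = reading/cocoa/fish, house 3 = gardening/lemonade/ferret, house 4 = photography/coffee/dog, house 5 = origami/water/frog.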